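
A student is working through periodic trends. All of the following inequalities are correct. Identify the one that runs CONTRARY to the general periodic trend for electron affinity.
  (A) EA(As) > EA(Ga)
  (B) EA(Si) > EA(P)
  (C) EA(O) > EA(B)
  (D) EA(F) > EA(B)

(B)

The general trend: electron affinity increases across a period and decreases down a group.
(A) As (period 4, group 15) vs Ga (period 4, group 13): the stated order agrees with the simple trend.
(B) Si (period 3, group 14) vs P (period 3, group 15): the stated order contradicts the simple trend.
(C) O (period 2, group 16) vs B (period 2, group 13): the stated order agrees with the simple trend.
(D) F (period 2, group 17) vs B (period 2, group 13): the stated order agrees with the simple trend.
The exception is (B): adding an electron to P's half-filled 3p³ is unfavourable, so Si (3p²) has the more exothermic EA.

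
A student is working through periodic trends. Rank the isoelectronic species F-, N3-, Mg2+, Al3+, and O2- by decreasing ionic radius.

All of these have 10 electrons, so size is governed by nuclear charge alone: the more protons, the stronger the pull on the same electron cloud, and the smaller the ion.
Nuclear charges: Al3+ (Z=13), Mg2+ (Z=12), F- (Z=9), O2- (Z=8), N3- (Z=7).
Largest to smallest: N3- > O2- > F- > Mg2+ > Al3+.

N3- > O2- > F- > Mg2+ > Al3+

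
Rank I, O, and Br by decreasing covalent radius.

I > Br > O

Atomic radius shrinks across a period as nuclear charge pulls the same shell inward, and grows down a group as new shells are added.
Here both period and group differ, so the two effects have to be weighed against each other.
Br > O: period and group pull opposite ways; the down-group shift dominates (114 vs 63 pm).
I > Br: they share group 17; the group trend gives I the larger value.
Approximate values (pm): O 63, Br 114, I 133.
So from largest to smallest: I > Br > O.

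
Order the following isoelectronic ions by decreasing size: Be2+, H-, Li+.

All of these have 2 electrons, so size is governed by nuclear charge alone: the more protons, the stronger the pull on the same electron cloud, and the smaller the ion.
Nuclear charges: Be2+ (Z=4), Li+ (Z=3), H- (Z=1).
Largest to smallest: H- > Li+ > Be2+.

H- > Li+ > Be2+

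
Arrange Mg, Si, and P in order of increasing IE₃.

The third ionization energy removes an electron from the +2 ion. For each element: Mg²⁺ is the bare [Ne] core; Si²⁺ still has 2 valence electrons; P²⁺ still has 3 valence electrons.
Breaking into a closed-shell core is much more expensive than removing a leftover valence electron — Mg has the largest IE_3 here.
Valence configurations: Si²⁺ [Ne]3s², P²⁺ [Ne]3s²3p¹.
P²⁺ loses a lone 3p electron whereas Si²⁺ must break into a filled 3s² pair, so IE_3(Si) > IE_3(P) even though P has the higher nuclear charge.
Approximate IE_3 values (kJ/mol): Mg 7733, Si 3232, P 2914.
Overall IE_3 order: P < Si < Mg.

P, Si, Mg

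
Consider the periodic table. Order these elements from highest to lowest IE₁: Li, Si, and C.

C > Si > Li

Li is in period 2, group 1; C is in period 2, group 14; Si is in period 3, group 14.
IE₁ increases left→right with effective nuclear charge and decreases top→bottom as the valence shell moves farther out.
Here both period and group differ, so the two effects have to be weighed against each other.
Si > Li: the two effects oppose for this pair; the across-period effect wins (786 vs 520 kJ/mol).
C > Si: C sits above Si in group 14, so the down-group effect alone puts C higher.
For reference (kJ/mol): Li 520, C 1086, Si 786.
So from highest to lowest: C > Si > Li.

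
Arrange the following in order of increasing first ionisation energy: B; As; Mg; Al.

Al < Mg < B < As

IE₁ increases left→right with effective nuclear charge and decreases top→bottom as the valence shell moves farther out.
Here both period and group differ, so the two effects have to be weighed against each other.
Mg > Al: this pair runs against the simple trend — see the exception note.
B > Mg: relative to Mg, both the across-period and down-group shifts push B's first ionization energy up.
As > B: the two effects oppose for this pair; the across-period effect wins (947 vs 801 kJ/mol).
Note the exception: Mg has a higher first ionization energy than Al, contrary to the simple trend — Al's single 3p electron is easier to remove than one from Mg's filled 3s².
Tabulated first ionization energy (kJ/mol): B 801, Mg 738, Al 578, As 947.
So from lowest to highest: Al < Mg < B < As.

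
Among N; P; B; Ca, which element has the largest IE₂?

IE_2 is the cost of taking one more electron from the +1 cation: N⁺ still has 4 valence electrons; P⁺ still has 4 valence electrons; B⁺ still has 2 valence electrons; Ca⁺ still has 1 valence electron.
All are still removing valence electrons, so compare the +1 ions as you would atoms: IE_2 generally rises across a period (higher Z_eff) and falls down a group (larger shell), subject to the usual subshell exceptions.
Valence configurations: N⁺ [He]2s²2p², P⁺ [Ne]3s²3p², B⁺ [He]2s², Ca⁺ [Ar]4s¹.
The numbers (kJ/mol): N 2856, P 1907, B 2427, Ca 1145.
So the second ionization energies run Ca < P < B < N.

N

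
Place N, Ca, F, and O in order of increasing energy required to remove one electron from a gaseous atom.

Ca, O, N, F

N is in period 2, group 15; O is in period 2, group 16; F is in period 2, group 17; Ca is in period 4, group 2.
Removing the outermost electron gets harder across a period and easier down a group.
Here both period and group differ, so the two effects have to be weighed against each other.
O > Ca: both effects reinforce here, so O is clearly the higher of the two.
N > O: this pair runs against the simple trend — see the exception note.
F > N: both are in period 2; the period trend gives F the larger value.
Note the exception: N has a higher first ionization energy than O, contrary to the simple trend — pairing an electron in O's 2p⁴ costs repulsion energy, so O ionizes more easily than half-filled N (2p³).
Approximate values (kJ/mol): N 1402, O 1314, F 1681, Ca 590.
So from lowest to highest: Ca < O < N < F.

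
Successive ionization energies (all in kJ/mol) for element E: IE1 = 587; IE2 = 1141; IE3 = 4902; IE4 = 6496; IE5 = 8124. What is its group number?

Group 2

Look for the largest jump between consecutive ionization energies: IE3/IE2 ≈ 4.3, far larger than any earlier ratio.
That jump marks the point where a core electron is being removed. So the atom has 2 valence electrons.
A main-group element with 2 valence electrons is in group 2.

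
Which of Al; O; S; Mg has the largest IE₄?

IE_4 is the cost of taking one more electron from the +3 cation: Al³⁺ is the bare [Ne] core; O³⁺ still has 3 valence electrons; S³⁺ still has 3 valence electrons; Mg³⁺ is already 1 electron into the core.
Core electrons are held far more tightly than valence electrons, so Mg and Al top the IE_4 order.
Valence configurations: O³⁺ [He]2s²2p¹, S³⁺ [Ne]3s²3p¹.
The numbers (kJ/mol): Al 11577, O 7469, S 4556, Mg 10543.
Putting it together, IE_4: S < O < Mg < Al.

Al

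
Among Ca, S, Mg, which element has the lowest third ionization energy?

IE_3 is the cost of taking one more electron from the +2 cation: Ca²⁺ is the bare [Ar] core; S²⁺ still has 4 valence electrons; Mg²⁺ is the bare [Ne] core.
Breaking into a closed-shell core is much more expensive than removing a leftover valence electron — Ca and Mg have the largest IE_3 here.
The numbers (kJ/mol): Ca 4912, S 3357, Mg 7733.
Putting it together, IE_3: S < Ca < Mg.

S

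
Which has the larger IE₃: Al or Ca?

Ca

After 2 electrons have been removed, what remains? Al²⁺ still has 1 valence electron; Ca²⁺ is the bare [Ar] core.
Core electrons are held far more tightly than valence electrons, so Ca tops the IE_3 order.
Approximate IE_3 values (kJ/mol): Al 2745, Ca 4912.
Hence IE_3: Al < Ca.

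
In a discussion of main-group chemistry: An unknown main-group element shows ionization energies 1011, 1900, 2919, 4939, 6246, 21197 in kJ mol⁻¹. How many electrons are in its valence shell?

Look for the largest jump between consecutive ionization energies: IE6/IE5 ≈ 3.4, far larger than any earlier ratio.
That jump marks the point where a core electron is being removed. So the atom has 5 valence electrons.

5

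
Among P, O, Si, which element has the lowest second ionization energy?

Si

After 1 electron has been removed, what remains? P⁺ still has 4 valence electrons; O⁺ still has 5 valence electrons; Si⁺ still has 3 valence electrons.
All are still removing valence electrons, so compare the +1 ions as you would atoms: IE_2 generally rises across a period (higher Z_eff) and falls down a group (larger shell), subject to the usual subshell exceptions.
Valence configurations: P⁺ [Ne]3s²3p², O⁺ [He]2s²2p³, Si⁺ [Ne]3s²3p¹.
Approximate IE_2 values (kJ/mol): P 1907, O 3388, Si 1577.
Overall IE_2 order: Si < P < O.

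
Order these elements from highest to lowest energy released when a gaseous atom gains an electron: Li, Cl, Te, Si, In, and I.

Cl > I > Te > Si > Li > In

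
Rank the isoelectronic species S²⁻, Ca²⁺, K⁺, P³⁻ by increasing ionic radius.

All of these have 18 electrons, so size is governed by nuclear charge alone: the more protons, the stronger the pull on the same electron cloud, and the smaller the ion.
Nuclear charges: Ca²⁺ (Z=20), K⁺ (Z=19), S²⁻ (Z=16), P³⁻ (Z=15).
Smallest to largest: Ca²⁺ < K⁺ < S²⁻ < P³⁻.

Ca²⁺, K⁺, S²⁻, P³⁻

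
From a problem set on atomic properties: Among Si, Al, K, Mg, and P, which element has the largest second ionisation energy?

IE_2 is the cost of taking one more electron from the +1 cation: Si⁺ still has 3 valence electrons; Al⁺ still has 2 valence electrons; K⁺ is the bare [Ar] core; Mg⁺ still has 1 valence electron; P⁺ still has 4 valence electrons.
Pulling an electron out of a noble-gas core costs far more than removing a remaining valence electron, so K sits at the high end of IE_2.
Valence configurations: Si⁺ [Ne]3s²3p¹, Al⁺ [Ne]3s², Mg⁺ [Ne]3s¹, P⁺ [Ne]3s²3p².
Si⁺ loses a lone 3p electron whereas Al⁺ must break into a filled 3s² pair, so IE_2(Al) > IE_2(Si) even though Si has the higher nuclear charge.
The numbers (kJ/mol): Si 1577, Al 1817, K 3052, Mg 1451, P 1907.
Overall IE_2 order: Mg < Si < Al < P < K.

K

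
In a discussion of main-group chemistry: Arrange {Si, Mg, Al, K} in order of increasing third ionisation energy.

IE_3 is the cost of taking one more electron from the +2 cation: Si²⁺ still has 2 valence electrons; Mg²⁺ is the bare [Ne] core; Al²⁺ still has 1 valence electron; K²⁺ is already 1 electron into the core.
Breaking into a closed-shell core is much more expensive than removing a leftover valence electron — K and Mg have the largest IE_3 here.
Valence configurations: Si²⁺ [Ne]3s², Al²⁺ [Ne]3s¹.
Tabulated IE_3 (kJ/mol): Si 3232, Mg 7733, Al 2745, K 4420.
Hence IE_3: Al < Si < K < Mg.

Al < Si < K < Mg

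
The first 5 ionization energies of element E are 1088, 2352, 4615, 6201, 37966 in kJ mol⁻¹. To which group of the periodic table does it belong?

Look for the largest jump between consecutive ionization energies: IE5/IE4 ≈ 6.1, far larger than any earlier ratio.
That jump marks the point where a core electron is being removed. So the atom has 4 valence electrons.
A main-group element with 4 valence electrons is in group 14.

Group 14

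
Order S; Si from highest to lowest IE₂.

The second ionization energy removes an electron from the +1 ion. For each element: S⁺ still has 5 valence electrons; Si⁺ still has 3 valence electrons.
All are still removing valence electrons, so compare the +1 ions as you would atoms: IE_2 generally rises across a period (higher Z_eff) and falls down a group (larger shell), subject to the usual subshell exceptions.
Valence configurations: S⁺ [Ne]3s²3p³, Si⁺ [Ne]3s²3p¹.
Approximate IE_2 values (kJ/mol): S 2252, Si 1577.
Hence IE_2: Si < S.

S, Si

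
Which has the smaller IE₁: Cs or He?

Cs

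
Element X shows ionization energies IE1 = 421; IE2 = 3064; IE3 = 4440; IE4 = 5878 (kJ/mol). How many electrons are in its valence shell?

1

Look for the largest jump between consecutive ionization energies: IE2/IE1 ≈ 7.3, far larger than any earlier ratio.
That jump marks the point where a core electron is being removed. So the atom has 1 valence electron.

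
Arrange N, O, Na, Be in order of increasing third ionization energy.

N < O < Na < Be

After 2 electrons have been removed, what remains? N²⁺ still has 3 valence electrons; O²⁺ still has 4 valence electrons; Na²⁺ is already 1 electron into the core; Be²⁺ is the bare [He] core.
Pulling an electron out of a noble-gas core costs far more than removing a remaining valence electron, so Na and Be sit at the high end of IE_3.
Valence configurations: N²⁺ [He]2s²2p¹, O²⁺ [He]2s²2p².
Tabulated IE_3 (kJ/mol): N 4578, O 5300, Na 6910, Be 14849.
Putting it together, IE_3: N < O < Na < Be.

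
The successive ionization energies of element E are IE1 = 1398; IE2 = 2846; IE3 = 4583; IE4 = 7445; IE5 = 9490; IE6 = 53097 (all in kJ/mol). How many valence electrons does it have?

5

Look for the largest jump between consecutive ionization energies: IE6/IE5 ≈ 5.6, far larger than any earlier ratio.
That jump marks the point where a core electron is being removed. So the atom has 5 valence electrons.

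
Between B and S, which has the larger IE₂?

Consider each +1 ion: B⁺ still has 2 valence electrons; S⁺ still has 5 valence electrons.
All are still removing valence electrons, so compare the +1 ions as you would atoms: IE_2 generally rises across a period (higher Z_eff) and falls down a group (larger shell), subject to the usual subshell exceptions.
Valence configurations: B⁺ [He]2s², S⁺ [Ne]3s²3p³.
The numbers (kJ/mol): B 2427, S 2252.
Hence IE_2: S < B.

B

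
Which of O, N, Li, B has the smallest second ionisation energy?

B

The second ionization energy removes an electron from the +1 ion. For each element: O⁺ still has 5 valence electrons; N⁺ still has 4 valence electrons; Li⁺ is the bare [He] core; B⁺ still has 2 valence electrons.
Core electrons are held far more tightly than valence electrons, so Li tops the IE_2 order.
Valence configurations: O⁺ [He]2s²2p³, N⁺ [He]2s²2p², B⁺ [He]2s².
Approximate IE_2 values (kJ/mol): O 3388, N 2856, Li 7298, B 2427.
Overall IE_2 order: B < N < O < Li.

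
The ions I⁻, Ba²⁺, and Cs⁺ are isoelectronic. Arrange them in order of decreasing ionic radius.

I⁻ > Cs⁺ > Ba²⁺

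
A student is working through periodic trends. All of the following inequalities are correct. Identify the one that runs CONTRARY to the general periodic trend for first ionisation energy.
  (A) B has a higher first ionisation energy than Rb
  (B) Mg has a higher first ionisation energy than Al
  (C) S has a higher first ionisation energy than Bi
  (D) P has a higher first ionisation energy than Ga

The general trend: first ionisation energy increases across a period and decreases down a group.
(A) B (period 2, group 13) vs Rb (period 5, group 1): the stated order agrees with the simple trend.
(B) Mg (period 3, group 2) vs Al (period 3, group 13): the stated order contradicts the simple trend.
(C) S (period 3, group 16) vs Bi (period 6, group 15): the stated order agrees with the simple trend.
(D) P (period 3, group 15) vs Ga (period 4, group 13): the stated order agrees with the simple trend.
The exception is (B): Al's single 3p electron is easier to remove than one from Mg's filled 3s².

(B)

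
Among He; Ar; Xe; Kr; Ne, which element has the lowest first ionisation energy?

Xe

He is in period 1, group 18; Ne is in period 2, group 18; Ar is in period 3, group 18; Kr is in period 4, group 18; Xe is in period 5, group 18.
IE₁ increases left→right with effective nuclear charge and decreases top→bottom as the valence shell moves farther out.
All are in group 18, so first ionization energy increases up the group.
The lowest first ionisation energy among these belongs to Xe.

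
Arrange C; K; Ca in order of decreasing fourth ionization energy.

The fourth ionization energy removes an electron from the +3 ion. For each element: C³⁺ still has 1 valence electron; K³⁺ is already 2 electrons into the core; Ca³⁺ is already 1 electron into the core.
Usually core removal costs more than valence removal, but here the competition is close: a tightly held n=2 valence electron can cost more to remove than an n=3 core electron, so the actual values have to decide it.
The numbers (kJ/mol): C 6223, K 5877, Ca 6491.
So the fourth ionization energies run K < C < Ca.

Ca > C > K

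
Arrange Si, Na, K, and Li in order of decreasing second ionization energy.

Li > Na > K > Si

Consider each +1 ion: Si⁺ still has 3 valence electrons; Na⁺ is the bare [Ne] core; K⁺ is the bare [Ar] core; Li⁺ is the bare [He] core.
Breaking into a closed-shell core is much more expensive than removing a leftover valence electron — K, Na and Li have the largest IE_2 here.
Approximate IE_2 values (kJ/mol): Si 1577, Na 4562, K 3052, Li 7298.
Putting it together, IE_2: Si < K < Na < Li.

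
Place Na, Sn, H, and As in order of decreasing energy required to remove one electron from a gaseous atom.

H is in period 1, group 1; Na is in period 3, group 1; As is in period 4, group 15; Sn is in period 5, group 14.
First ionization energy rises across a period (greater Z_eff holds electrons more tightly) and falls down a group (valence electrons are farther from the nucleus).
Here both period and group differ, so the two effects have to be weighed against each other.
Sn > Na: period and group pull opposite ways; the across-period shift dominates (709 vs 496 kJ/mol).
As > Sn: relative to Sn, both the across-period and down-group shifts push As's first ionization energy up.
H > As: the two effects oppose for this pair; the down-group effect wins (1312 vs 947 kJ/mol).
Approximate values (kJ/mol): H 1312, Na 496, As 947, Sn 709.
So from highest to lowest: H > As > Sn > Na.

H > As > Sn > Na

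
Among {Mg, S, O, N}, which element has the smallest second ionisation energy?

IE_2 is the cost of taking one more electron from the +1 cation: Mg⁺ still has 1 valence electron; S⁺ still has 5 valence electrons; O⁺ still has 5 valence electrons; N⁺ still has 4 valence electrons.
All are still removing valence electrons, so compare the +1 ions as you would atoms: IE_2 generally rises across a period (higher Z_eff) and falls down a group (larger shell), subject to the usual subshell exceptions.
Valence configurations: Mg⁺ [Ne]3s¹, S⁺ [Ne]3s²3p³, O⁺ [He]2s²2p³, N⁺ [He]2s²2p².
The numbers (kJ/mol): Mg 1451, S 2252, O 3388, N 2856.
So the second ionization energies run Mg < S < N < O.

Mg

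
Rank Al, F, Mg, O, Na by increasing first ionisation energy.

Na < Al < Mg < O < F

First ionization energy rises across a period (greater Z_eff holds electrons more tightly) and falls down a group (valence electrons are farther from the nucleus).
These span different periods and groups, so the two trends combine.
Al > Na: both are in period 3; the period trend gives Al the larger value.
Mg > Al: this pair runs against the simple trend — see the exception note.
O > Mg: relative to Mg, both the across-period and down-group shifts push O's first ionization energy up.
F > O: F lies to the right of O in period 2, so the across-period effect alone puts F higher.
Note the exception: Mg has a higher first ionization energy than Al, contrary to the simple trend — Al's single 3p electron is easier to remove than one from Mg's filled 3s².
Tabulated first ionization energy (kJ/mol): O 1314, F 1681, Na 496, Mg 738, Al 578.
So from lowest to highest: Na < Al < Mg < O < F.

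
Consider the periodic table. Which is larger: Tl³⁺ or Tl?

Forming Tl³⁺ removes 3 electrons from Tl. Fewer electrons for the same nuclear charge means less shielding and a higher Z_eff on the remaining electrons, and for main-group metals the entire outer shell is lost.
A cation is smaller than its parent atom: Tl³⁺ < Tl.

Tl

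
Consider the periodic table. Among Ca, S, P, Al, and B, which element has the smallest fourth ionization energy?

S

IE_4 is the cost of taking one more electron from the +3 cation: Ca³⁺ is already 1 electron into the core; S³⁺ still has 3 valence electrons; P³⁺ still has 2 valence electrons; Al³⁺ is the bare [Ne] core; B³⁺ is the bare [He] core.
Breaking into a closed-shell core is much more expensive than removing a leftover valence electron — Ca, Al and B have the largest IE_4 here.
Valence configurations: S³⁺ [Ne]3s²3p¹, P³⁺ [Ne]3s².
S³⁺ loses a lone 3p electron whereas P³⁺ must break into a filled 3s² pair, so IE_4(P) > IE_4(S) even though S has the higher nuclear charge.
Tabulated IE_4 (kJ/mol): Ca 6491, S 4556, P 4964, Al 11577, B 25026.
Overall IE_4 order: S < P < Ca < Al < B.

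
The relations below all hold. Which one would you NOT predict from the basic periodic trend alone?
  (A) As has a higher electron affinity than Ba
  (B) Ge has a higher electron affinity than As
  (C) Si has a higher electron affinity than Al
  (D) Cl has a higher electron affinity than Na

The general trend: electron affinity increases across a period and decreases down a group.
(A) As (period 4, group 15) vs Ba (period 6, group 2): the stated order agrees with the simple trend.
(B) Ge (period 4, group 14) vs As (period 4, group 15): the stated order contradicts the simple trend.
(C) Si (period 3, group 14) vs Al (period 3, group 13): the stated order agrees with the simple trend.
(D) Cl (period 3, group 17) vs Na (period 3, group 1): the stated order agrees with the simple trend.
The exception is (B): adding an electron to As's half-filled 4p³ is unfavourable, so Ge (4p²) has the more exothermic EA.

(B)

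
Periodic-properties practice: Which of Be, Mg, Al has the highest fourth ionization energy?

Consider each +3 ion: Be³⁺ is already 1 electron into the core; Mg³⁺ is already 1 electron into the core; Al³⁺ is the bare [Ne] core.
All of these are removing an electron from a noble-gas core or deeper; the smaller core (lower principal quantum number) is held far more tightly, and within a period the higher nuclear charge binds the same core more tightly.
Tabulated IE_4 (kJ/mol): Be 21007, Mg 10543, Al 11577.
So the fourth ionization energies run Mg < Al < Be.

Be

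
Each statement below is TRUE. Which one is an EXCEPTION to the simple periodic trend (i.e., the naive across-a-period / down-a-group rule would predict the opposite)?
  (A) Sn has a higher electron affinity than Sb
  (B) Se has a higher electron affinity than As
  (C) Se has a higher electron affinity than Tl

The general trend: electron affinity increases across a period and decreases down a group.
(A) Sn (period 5, group 14) vs Sb (period 5, group 15): the stated order contradicts the simple trend.
(B) Se (period 4, group 16) vs As (period 4, group 15): the stated order agrees with the simple trend.
(C) Se (period 4, group 16) vs Tl (period 6, group 13): the stated order agrees with the simple trend.
The exception is (A): adding an electron to Sb's half-filled 5p³ is unfavourable, so Sn has the more exothermic EA.

(A)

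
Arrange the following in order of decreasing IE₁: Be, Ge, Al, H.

H is in period 1, group 1; Be is in period 2, group 2; Al is in period 3, group 13; Ge is in period 4, group 14.
Removing the outermost electron gets harder across a period and easier down a group.
A diagonal step moves right (one effect) and down (the opposite effect) at once.
Ge > Al: period and group pull opposite ways; the across-period shift dominates (762 vs 578 kJ/mol).
Be > Ge: period and group pull opposite ways; the down-group shift dominates (900 vs 762 kJ/mol).
H > Be: the two effects oppose for this pair; the down-group effect wins (1312 vs 900 kJ/mol).
Tabulated first ionization energy (kJ/mol): H 1312, Be 900, Al 578, Ge 762.
So from highest to lowest: H > Be > Ge > Al.

H, Be, Ge, Al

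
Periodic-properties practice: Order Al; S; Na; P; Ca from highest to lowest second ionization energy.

After 1 electron has been removed, what remains? Al⁺ still has 2 valence electrons; S⁺ still has 5 valence electrons; Na⁺ is the bare [Ne] core; P⁺ still has 4 valence electrons; Ca⁺ still has 1 valence electron.
Breaking into a closed-shell core is much more expensive than removing a leftover valence electron — Na has the largest IE_2 here.
Valence configurations: Al⁺ [Ne]3s², S⁺ [Ne]3s²3p³, P⁺ [Ne]3s²3p², Ca⁺ [Ar]4s¹.
Approximate IE_2 values (kJ/mol): Al 1817, S 2252, Na 4562, P 1907, Ca 1145.
So the second ionization energies run Ca < Al < P < S < Na.

Na > S > P > Al > Ca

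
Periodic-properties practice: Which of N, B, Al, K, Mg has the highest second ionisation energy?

K

IE_2 is the cost of taking one more electron from the +1 cation: N⁺ still has 4 valence electrons; B⁺ still has 2 valence electrons; Al⁺ still has 2 valence electrons; K⁺ is the bare [Ar] core; Mg⁺ still has 1 valence electron.
Core electrons are held far more tightly than valence electrons, so K tops the IE_2 order.
Valence configurations: N⁺ [He]2s²2p², B⁺ [He]2s², Al⁺ [Ne]3s², Mg⁺ [Ne]3s¹.
Approximate IE_2 values (kJ/mol): N 2856, B 2427, Al 1817, K 3052, Mg 1451.
Putting it together, IE_2: Mg < Al < B < N < K.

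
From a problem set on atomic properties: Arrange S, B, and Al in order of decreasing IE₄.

B, Al, S

The fourth ionization energy removes an electron from the +3 ion. For each element: S³⁺ still has 3 valence electrons; B³⁺ is the bare [He] core; Al³⁺ is the bare [Ne] core.
Core electrons are held far more tightly than valence electrons, so Al and B top the IE_4 order.
The numbers (kJ/mol): S 4556, B 25026, Al 11577.
Hence IE_4: S < Al < B.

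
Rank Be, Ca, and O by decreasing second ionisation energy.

After 1 electron has been removed, what remains? Be⁺ still has 1 valence electron; Ca⁺ still has 1 valence electron; O⁺ still has 5 valence electrons.
All are still removing valence electrons, so compare the +1 ions as you would atoms: IE_2 generally rises across a period (higher Z_eff) and falls down a group (larger shell), subject to the usual subshell exceptions.
Valence configurations: Be⁺ [He]2s¹, Ca⁺ [Ar]4s¹, O⁺ [He]2s²2p³.
Tabulated IE_2 (kJ/mol): Be 1757, Ca 1145, O 3388.
Putting it together, IE_2: Ca < Be < O.

O, Be, Ca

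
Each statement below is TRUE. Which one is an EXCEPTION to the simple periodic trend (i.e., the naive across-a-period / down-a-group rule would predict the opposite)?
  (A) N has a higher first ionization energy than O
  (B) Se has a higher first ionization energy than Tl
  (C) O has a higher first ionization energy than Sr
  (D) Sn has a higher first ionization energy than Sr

(A)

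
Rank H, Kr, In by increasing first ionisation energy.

In < H < Kr

H is in period 1, group 1; Kr is in period 4, group 18; In is in period 5, group 13.
IE₁ increases left→right with effective nuclear charge and decreases top→bottom as the valence shell moves farther out.
Here both period and group differ, so the two effects have to be weighed against each other.
H > In: period and group pull opposite ways; the down-group shift dominates (1312 vs 558 kJ/mol).
Kr > H: the two effects oppose for this pair; the across-period effect wins (1351 vs 1312 kJ/mol).
For reference (kJ/mol): H 1312, Kr 1351, In 558.
So from lowest to highest: In < H < Kr.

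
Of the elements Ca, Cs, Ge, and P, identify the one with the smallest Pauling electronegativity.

P is in period 3, group 15; Ca is in period 4, group 2; Ge is in period 4, group 14; Cs is in period 6, group 1.
Smaller atoms with higher effective nuclear charge are more electronegative.
Here both period and group differ, so the two effects have to be weighed against each other.
Ca > Cs: both effects reinforce here, so Ca is clearly the higher of the two.
Ge > Ca: Ge lies to the right of Ca in period 4, so the across-period effect alone puts Ge higher.
P > Ge: relative to Ge, both the across-period and down-group shifts push P's electronegativity up.
For reference (Pauling): P 2.19, Ca 1.00, Ge 2.01, Cs 0.79.
The smallest Pauling electronegativity among these belongs to Cs.

Cs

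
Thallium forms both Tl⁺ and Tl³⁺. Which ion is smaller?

Both ions have Z = 81 protons, but Tl³⁺ has lost more electrons, so its remaining electrons feel a larger effective nuclear charge per electron and are pulled in more tightly.
Higher positive charge → smaller ion, so Tl⁺ > Tl³⁺.

Tl³⁺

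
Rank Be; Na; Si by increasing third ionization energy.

Si, Na, Be

The third ionization energy removes an electron from the +2 ion. For each element: Be²⁺ is the bare [He] core; Na²⁺ is already 1 electron into the core; Si²⁺ still has 2 valence electrons.
Breaking into a closed-shell core is much more expensive than removing a leftover valence electron — Na and Be have the largest IE_3 here.
The numbers (kJ/mol): Be 14849, Na 6910, Si 3232.
Overall IE_3 order: Si < Na < Be.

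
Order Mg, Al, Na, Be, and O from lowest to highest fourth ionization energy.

O, Na, Mg, Al, Be

Consider each +3 ion: Mg³⁺ is already 1 electron into the core; Al³⁺ is the bare [Ne] core; Na³⁺ is already 2 electrons into the core; Be³⁺ is already 1 electron into the core; O³⁺ still has 3 valence electrons.
Core electrons are held far more tightly than valence electrons, so Na, Mg, Al and Be top the IE_4 order.
Tabulated IE_4 (kJ/mol): Mg 10543, Al 11577, Na 9543, Be 21007, O 7469.
Hence IE_4: O < Na < Mg < Al < Be.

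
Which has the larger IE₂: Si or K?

K

IE_2 is the cost of taking one more electron from the +1 cation: Si⁺ still has 3 valence electrons; K⁺ is the bare [Ar] core.
Pulling an electron out of a noble-gas core costs far more than removing a remaining valence electron, so K sits at the high end of IE_2.
The numbers (kJ/mol): Si 1577, K 3052.
Putting it together, IE_2: Si < K.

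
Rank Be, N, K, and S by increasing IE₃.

Consider each +2 ion: Be²⁺ is the bare [He] core; N²⁺ still has 3 valence electrons; K²⁺ is already 1 electron into the core; S²⁺ still has 4 valence electrons.
Usually core removal costs more than valence removal, but here the competition is close: a tightly held n=2 valence electron can cost more to remove than an n=3 core electron, so the actual values have to decide it.
Valence configurations: N²⁺ [He]2s²2p¹, S²⁺ [Ne]3s²3p².
Tabulated IE_3 (kJ/mol): Be 14849, N 4578, K 4420, S 3357.
Overall IE_3 order: S < K < N < Be.

S, K, N, Be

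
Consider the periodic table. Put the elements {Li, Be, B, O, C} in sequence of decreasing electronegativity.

Atoms toward the upper right of the periodic table pull bonding electrons most strongly.
All lie in period 2, so electronegativity increases left to right.
So from highest to lowest: O > C > B > Be > Li.

O, C, B, Be, Li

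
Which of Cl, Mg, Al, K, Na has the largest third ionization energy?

Mg

IE_3 is the cost of taking one more electron from the +2 cation: Cl²⁺ still has 5 valence electrons; Mg²⁺ is the bare [Ne] core; Al²⁺ still has 1 valence electron; K²⁺ is already 1 electron into the core; Na²⁺ is already 1 electron into the core.
Pulling an electron out of a noble-gas core costs far more than removing a remaining valence electron, so K, Na and Mg sit at the high end of IE_3.
Valence configurations: Cl²⁺ [Ne]3s²3p³, Al²⁺ [Ne]3s¹.
Tabulated IE_3 (kJ/mol): Cl 3822, Mg 7733, Al 2745, K 4420, Na 6910.
So the third ionization energies run Al < Cl < K < Na < Mg.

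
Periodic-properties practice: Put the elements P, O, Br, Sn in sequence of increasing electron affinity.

O is in period 2, group 16; P is in period 3, group 15; Br is in period 4, group 17; Sn is in period 5, group 14.
EA tends to increase across a period and decrease down a group, though the pattern is less regular than for IE or radius.
These span different periods and groups, so the two trends combine.
Sn > P: this pair runs against the simple trend — see the exception note.
O > Sn: relative to Sn, both the across-period and down-group shifts push O's electron affinity up.
Br > O: period and group pull opposite ways; the across-period shift dominates (325 vs 141 kJ/mol).
Note the exception: Sn has a higher electron affinity than P, contrary to the simple trend — adding an electron to P's half-filled np³ subshell costs electron-pairing energy.
Tabulated electron affinity (kJ/mol): O 141, P 72, Br 325, Sn 107.
So from lowest to highest: P < Sn < O < Br.

P, Sn, O, Br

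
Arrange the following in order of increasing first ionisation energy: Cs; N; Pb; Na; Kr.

Across a period the outer electron is held more tightly (higher IE₁); down a group it sits in a higher shell, more shielded, and comes off more easily.
These span different periods and groups, so the two trends combine.
Na > Cs: Na sits above Cs in group 1, so the down-group effect alone puts Na higher.
Pb > Na: period and group pull opposite ways; the across-period shift dominates (716 vs 496 kJ/mol).
Kr > Pb: relative to Pb, both the across-period and down-group shifts push Kr's first ionization energy up.
N > Kr: period and group pull opposite ways; the down-group shift dominates (1402 vs 1351 kJ/mol).
Approximate values (kJ/mol): N 1402, Na 496, Kr 1351, Cs 376, Pb 716.
So from lowest to highest: Cs < Na < Pb < Kr < N.

Cs, Na, Pb, Kr, N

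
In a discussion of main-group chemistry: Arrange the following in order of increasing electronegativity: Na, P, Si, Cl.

Na is in period 3, group 1; Si is in period 3, group 14; P is in period 3, group 15; Cl is in period 3, group 17.
Smaller atoms with higher effective nuclear charge are more electronegative.
All lie in period 3, so electronegativity increases left to right.
So from lowest to highest: Na < Si < P < Cl.

Na < Si < P < Cl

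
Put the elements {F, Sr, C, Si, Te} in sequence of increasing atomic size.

F < C < Si < Te < Sr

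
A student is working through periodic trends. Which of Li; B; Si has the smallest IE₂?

Si

IE_2 is the cost of taking one more electron from the +1 cation: Li⁺ is the bare [He] core; B⁺ still has 2 valence electrons; Si⁺ still has 3 valence electrons.
Core electrons are held far more tightly than valence electrons, so Li tops the IE_2 order.
Valence configurations: B⁺ [He]2s², Si⁺ [Ne]3s²3p¹.
Tabulated IE_2 (kJ/mol): Li 7298, B 2427, Si 1577.
Hence IE_2: Si < B < Li.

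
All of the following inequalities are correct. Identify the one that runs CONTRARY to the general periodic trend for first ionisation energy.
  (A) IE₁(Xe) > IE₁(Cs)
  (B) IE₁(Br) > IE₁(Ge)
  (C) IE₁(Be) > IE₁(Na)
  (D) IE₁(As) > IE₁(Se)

(D)

The general trend: first ionisation energy increases across a period and decreases down a group.
(A) Xe (period 5, group 18) vs Cs (period 6, group 1): the stated order agrees with the simple trend.
(B) Br (period 4, group 17) vs Ge (period 4, group 14): the stated order agrees with the simple trend.
(C) Be (period 2, group 2) vs Na (period 3, group 1): the stated order agrees with the simple trend.
(D) As (period 4, group 15) vs Se (period 4, group 16): the stated order contradicts the simple trend.
The exception is (D): Se (4p⁴) ionizes more easily than half-filled As (4p³).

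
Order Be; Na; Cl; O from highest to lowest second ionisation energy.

Na > O > Cl > Be

After 1 electron has been removed, what remains? Be⁺ still has 1 valence electron; Na⁺ is the bare [Ne] core; Cl⁺ still has 6 valence electrons; O⁺ still has 5 valence electrons.
Breaking into a closed-shell core is much more expensive than removing a leftover valence electron — Na has the largest IE_2 here.
Valence configurations: Be⁺ [He]2s¹, Cl⁺ [Ne]3s²3p⁴, O⁺ [He]2s²2p³.
The numbers (kJ/mol): Be 1757, Na 4562, Cl 2298, O 3388.
Overall IE_2 order: Be < Cl < O < Na.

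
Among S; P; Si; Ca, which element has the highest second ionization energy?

The second ionization energy removes an electron from the +1 ion. For each element: S⁺ still has 5 valence electrons; P⁺ still has 4 valence electrons; Si⁺ still has 3 valence electrons; Ca⁺ still has 1 valence electron.
All are still removing valence electrons, so compare the +1 ions as you would atoms: IE_2 generally rises across a period (higher Z_eff) and falls down a group (larger shell), subject to the usual subshell exceptions.
Valence configurations: S⁺ [Ne]3s²3p³, P⁺ [Ne]3s²3p², Si⁺ [Ne]3s²3p¹, Ca⁺ [Ar]4s¹.
Approximate IE_2 values (kJ/mol): S 2252, P 1907, Si 1577, Ca 1145.
Putting it together, IE_2: Ca < Si < P < S.

S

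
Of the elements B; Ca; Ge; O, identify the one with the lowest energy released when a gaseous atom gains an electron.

Electron affinity generally becomes more exothermic across a period toward the halogens and less exothermic down a group.
Neither a single period nor a single group — weigh both effects.
B > Ca: relative to Ca, both the across-period and down-group shifts push B's electron affinity up.
Ge > B: period and group pull opposite ways; the across-period shift dominates (119 vs 27 kJ/mol).
O > Ge: both effects reinforce here, so O is clearly the higher of the two.
Approximate values (kJ/mol): B 27, O 141, Ca 2, Ge 119.
The lowest energy released when a gaseous atom gains an electron among these belongs to Ca.

Ca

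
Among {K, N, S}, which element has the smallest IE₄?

S

The fourth ionization energy removes an electron from the +3 ion. For each element: K³⁺ is already 2 electrons into the core; N³⁺ still has 2 valence electrons; S³⁺ still has 3 valence electrons.
Usually core removal costs more than valence removal, but here the competition is close: a tightly held n=2 valence electron can cost more to remove than an n=3 core electron, so the actual values have to decide it.
Valence configurations: N³⁺ [He]2s², S³⁺ [Ne]3s²3p¹.
Tabulated IE_4 (kJ/mol): K 5877, N 7475, S 4556.
Putting it together, IE_4: S < K < N.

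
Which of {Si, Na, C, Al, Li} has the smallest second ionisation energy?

Si

IE_2 is the cost of taking one more electron from the +1 cation: Si⁺ still has 3 valence electrons; Na⁺ is the bare [Ne] core; C⁺ still has 3 valence electrons; Al⁺ still has 2 valence electrons; Li⁺ is the bare [He] core.
Breaking into a closed-shell core is much more expensive than removing a leftover valence electron — Na and Li have the largest IE_2 here.
Valence configurations: Si⁺ [Ne]3s²3p¹, C⁺ [He]2s²2p¹, Al⁺ [Ne]3s².
Si⁺ loses a lone 3p electron whereas Al⁺ must break into a filled 3s² pair, so IE_2(Al) > IE_2(Si) even though Si has the higher nuclear charge.
Approximate IE_2 values (kJ/mol): Si 1577, Na 4562, C 2353, Al 1817, Li 7298.
Hence IE_2: Si < Al < C < Na < Li.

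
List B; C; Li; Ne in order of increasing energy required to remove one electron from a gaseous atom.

Li is in period 2, group 1; B is in period 2, group 13; C is in period 2, group 14; Ne is in period 2, group 18.
First ionization energy rises across a period (greater Z_eff holds electrons more tightly) and falls down a group (valence electrons are farther from the nucleus).
All lie in period 2, so first ionization energy increases left to right.
So from lowest to highest: Li < B < C < Ne.

Li < B < C < Ne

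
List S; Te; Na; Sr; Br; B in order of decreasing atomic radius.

Sr > Na > Te > Br > S > B

Moving right in a period, electrons are added to the same shell under a stronger nuclear pull, so atoms get smaller; moving down, a new shell is opened and atoms get larger.
Neither a single period nor a single group — weigh both effects.
S > B: period and group pull opposite ways; the down-group shift dominates (103 vs 85 pm).
Br > S: period and group pull opposite ways; the down-group shift dominates (114 vs 103 pm).
Te > Br: both effects reinforce here, so Te is clearly the larger of the two.
Na > Te: period and group pull opposite ways; the across-period shift dominates (155 vs 136 pm).
Sr > Na: period and group pull opposite ways; the down-group shift dominates (185 vs 155 pm).
Approximate values (pm): B 85, Na 155, S 103, Br 114, Sr 185, Te 136.
So from largest to smallest: Sr > Na > Te > Br > S > B.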